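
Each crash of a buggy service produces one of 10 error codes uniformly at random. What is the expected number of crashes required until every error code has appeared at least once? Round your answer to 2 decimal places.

After k distinct error codes have appeared, the next crash gives a new one with probability (10-k)/10, so the expected wait for the (k+1)-th is 10/(10-k).
E[T] = 10/10 + 10/9 + 10/8 + ... + 10/2 + 10/1 = 10·H_{10}.
H_{10} = 2.929, so E[T] = 29.290.

29.29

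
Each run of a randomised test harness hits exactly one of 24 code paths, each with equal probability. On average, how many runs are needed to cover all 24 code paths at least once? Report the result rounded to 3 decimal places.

The wait to go from k to k+1 distinct code paths is geometric with mean 24/(24-k).
E[T] = 24/24 + 24/23 + 24/22 + ... + 24/2 + 24/1 = 24·H_{24}.
H_{24} = 3.7760, so E[T] = 90.6230.

90.623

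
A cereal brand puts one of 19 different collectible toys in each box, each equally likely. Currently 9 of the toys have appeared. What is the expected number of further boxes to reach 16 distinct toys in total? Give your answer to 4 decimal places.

From k distinct to k+1 distinct takes on average 19/(19-k) boxes.
Sum over k = 9,...,15: E = 19/10 + 19/9 + 19/8 + ... + 19/5 + 19/4 = 20.81706.

20.8171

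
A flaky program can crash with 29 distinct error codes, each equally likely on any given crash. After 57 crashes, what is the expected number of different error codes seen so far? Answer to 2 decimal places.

For each error code, P(seen in 57 crashes) = 1 - (28/29)^57 = 0.865.
By linearity of expectation, E[distinct seen] = 29·(1 - (28/29)^57) = 25.076.

25.08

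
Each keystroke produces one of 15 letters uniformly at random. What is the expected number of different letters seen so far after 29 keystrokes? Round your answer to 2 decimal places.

For each letter, P(seen in 29 keystrokes) = 1 - (14/15)^29 = 0.865.
By linearity of expectation, E[distinct seen] = 15·(1 - (14/15)^29) = 12.972.

12.97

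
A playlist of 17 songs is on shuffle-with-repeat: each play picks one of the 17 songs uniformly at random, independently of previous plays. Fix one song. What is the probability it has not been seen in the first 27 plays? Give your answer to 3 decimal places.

0.195

Each play misses the fixed song with probability (17-1)/17 = 16/17, independently.
P(still missing after 27) = (16/17)^27 = 0.1946.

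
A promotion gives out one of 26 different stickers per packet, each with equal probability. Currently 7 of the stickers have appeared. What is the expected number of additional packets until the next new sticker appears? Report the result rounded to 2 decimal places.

Each packet yields a new sticker with probability (26-7)/26 = 19/26, so the wait is geometric with mean 26/19.
E = 26/19 = 1.368.

1.37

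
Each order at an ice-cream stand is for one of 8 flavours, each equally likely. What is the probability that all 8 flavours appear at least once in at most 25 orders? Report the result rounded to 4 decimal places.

By inclusion–exclusion over which flavours are missing,
P(all seen) = Σ_{j=0}^{8} (-1)^j C(8,j)((8-j)/8)^25
= 1.00000 - 0.28398 + 0.02107 - 0.00044 + 0.00000 - 0.00000 + 0.00000 - 0.00000 + 0.00000
= 0.73665.

0.7366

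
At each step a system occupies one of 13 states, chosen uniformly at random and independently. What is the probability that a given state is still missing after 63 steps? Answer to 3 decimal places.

On each step the fixed state fails to appear with probability 12/13.
P(still missing after 63) = (12/13)^63 = 0.0065.

0.006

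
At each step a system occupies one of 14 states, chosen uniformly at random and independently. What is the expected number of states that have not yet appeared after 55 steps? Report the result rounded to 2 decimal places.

For each state, P(unseen after 55) = (13/14)^55 = 0.017.
By linearity of expectation, E[unseen] = 14·(13/14)^55 = 0.238.

0.24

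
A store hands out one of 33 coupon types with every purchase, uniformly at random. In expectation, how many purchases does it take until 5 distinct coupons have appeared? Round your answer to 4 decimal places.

Going from k to k+1 distinct takes a geometric number of purchases with mean 33/(33-k).
Sum over k = 0,...,4: E = 33/33 + 33/32 + 33/31 + 33/30 + 33/29 = 5.33370.

5.3337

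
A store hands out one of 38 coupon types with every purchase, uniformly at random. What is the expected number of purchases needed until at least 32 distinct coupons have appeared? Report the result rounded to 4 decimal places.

67.5603

With k distinct coupons already seen, the next new one arrives after an expected 38/(38-k) purchases.
Sum over k = 0,...,31: E = 38/38 + 38/37 + 38/36 + ... + 38/8 + 38/7 = 67.56028.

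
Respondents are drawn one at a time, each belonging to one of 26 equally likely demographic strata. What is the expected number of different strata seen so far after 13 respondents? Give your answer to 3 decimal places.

10.385

For each stratum, P(seen in 13 respondents) = 1 - (25/26)^13 = 0.3994.
By linearity of expectation, E[distinct seen] = 26·(1 - (25/26)^13) = 10.3851.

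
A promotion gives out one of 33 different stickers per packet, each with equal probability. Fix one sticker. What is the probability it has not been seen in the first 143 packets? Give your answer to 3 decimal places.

0.012

On each packet the fixed sticker fails to appear with probability 32/33.
P(still missing after 143) = (32/33)^143 = 0.0123.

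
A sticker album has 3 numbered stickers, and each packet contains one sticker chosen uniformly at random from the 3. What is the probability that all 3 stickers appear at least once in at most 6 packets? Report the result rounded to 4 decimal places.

By inclusion–exclusion over which stickers are missing,
P(all seen) = Σ_{j=0}^{3} (-1)^j C(3,j)((3-j)/3)^6
= 1.00000 - 0.26337 + 0.00412 - 0.00000
= 0.74074.

0.7407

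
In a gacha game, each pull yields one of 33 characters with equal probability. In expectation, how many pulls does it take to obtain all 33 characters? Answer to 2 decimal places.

After k distinct characters have appeared, the next pull gives a new one with probability (33-k)/33, so the expected wait for the (k+1)-th is 33/(33-k).
E[T] = 33/33 + 33/32 + 33/31 + ... + 33/2 + 33/1 = 33·H_{33}.
H_{33} = 4.089, so E[T] = 134.930.

134.93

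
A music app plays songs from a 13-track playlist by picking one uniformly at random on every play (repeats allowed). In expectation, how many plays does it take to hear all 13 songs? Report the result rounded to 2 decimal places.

Split into phases: going from k distinct to k+1 distinct takes on average 13/(13-k) plays.
E[T] = 13/13 + 13/12 + 13/11 + ... + 13/2 + 13/1 = 13·H_{13}.
H_{13} = 3.180, so E[T] = 41.342.

41.34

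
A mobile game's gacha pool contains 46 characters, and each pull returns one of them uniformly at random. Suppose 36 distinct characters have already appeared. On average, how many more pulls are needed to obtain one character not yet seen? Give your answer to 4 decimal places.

Each pull yields a new character with probability (46-36)/46 = 10/46, so the wait is geometric with mean 46/10.
E = 46/10 = 4.60000.

4.6000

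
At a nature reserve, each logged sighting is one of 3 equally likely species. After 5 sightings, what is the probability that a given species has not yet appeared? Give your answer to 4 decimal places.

On each sighting the fixed species fails to appear with probability 2/3.
P(still missing after 5) = (2/3)^5 = 0.13169.

0.1317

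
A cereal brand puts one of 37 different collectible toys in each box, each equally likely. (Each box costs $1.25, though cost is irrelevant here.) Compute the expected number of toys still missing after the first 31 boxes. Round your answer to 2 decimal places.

15.82

For each toy, P(unseen after 31) = (36/37)^31 = 0.428.
By linearity of expectation, E[unseen] = 37·(36/37)^31 = 15.824.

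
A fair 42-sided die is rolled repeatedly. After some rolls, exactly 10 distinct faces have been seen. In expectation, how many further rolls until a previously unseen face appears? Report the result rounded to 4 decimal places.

1.3125

The number of rolls until the next new face is geometric with success probability 32/42, so its mean is 42/32.
E = 42/32 = 1.31250.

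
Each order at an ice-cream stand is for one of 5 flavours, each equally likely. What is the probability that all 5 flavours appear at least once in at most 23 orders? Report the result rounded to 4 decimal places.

0.9706

Let A_i be the event that flavour i is missing after 23 orders. By inclusion–exclusion on the A_i,
P(all seen) = Σ_{j=0}^{5} (-1)^j C(5,j)((5-j)/5)^23
= 1.00000 - 0.02951 + 0.00008 - 0.00000 + 0.00000 - 0.00000
= 0.97056.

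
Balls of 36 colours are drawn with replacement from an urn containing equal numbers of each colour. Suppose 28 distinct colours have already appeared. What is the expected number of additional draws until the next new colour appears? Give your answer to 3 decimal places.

Each draw yields a new colour with probability (36-28)/36 = 8/36, so the wait is geometric with mean 36/8.
E = 36/8 = 4.5000.

4.500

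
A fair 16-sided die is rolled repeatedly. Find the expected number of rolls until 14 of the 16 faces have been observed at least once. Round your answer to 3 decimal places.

With k distinct faces already seen, the next new one arrives after an expected 16/(16-k) rolls.
Sum over k = 0,...,13: E = 16/16 + 16/15 + 16/14 + ... + 16/4 + 16/3 = 30.0917.

30.092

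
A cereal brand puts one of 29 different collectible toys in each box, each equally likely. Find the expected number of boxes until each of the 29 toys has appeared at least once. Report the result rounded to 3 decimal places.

The wait to go from k to k+1 distinct toys is geometric with mean 29/(29-k).
E[T] = 29/29 + 29/28 + 29/27 + ... + 29/2 + 29/1 = 29·H_{29}.
H_{29} = 3.9617, so E[T] = 114.8880.

114.888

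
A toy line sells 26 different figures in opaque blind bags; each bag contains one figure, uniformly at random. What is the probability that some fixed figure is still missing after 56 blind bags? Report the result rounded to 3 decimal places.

Each blind bag misses the fixed figure with probability (26-1)/26 = 25/26, independently.
P(still missing after 56) = (25/26)^56 = 0.1112.

0.111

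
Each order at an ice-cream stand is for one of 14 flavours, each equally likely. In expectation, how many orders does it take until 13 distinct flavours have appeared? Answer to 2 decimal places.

31.52

With k distinct flavours already seen, the next new one arrives after an expected 14/(14-k) orders.
Sum over k = 0,...,12: E = 14/14 + 14/13 + 14/12 + ... + 14/3 + 14/2 = 31.522.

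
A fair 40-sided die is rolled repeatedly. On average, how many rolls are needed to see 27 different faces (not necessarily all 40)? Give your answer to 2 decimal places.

43.94

With k distinct faces already seen, the next new one arrives after an expected 40/(40-k) rolls.
Sum over k = 0,...,26: E = 40/40 + 40/39 + 40/38 + ... + 40/15 + 40/14 = 43.936.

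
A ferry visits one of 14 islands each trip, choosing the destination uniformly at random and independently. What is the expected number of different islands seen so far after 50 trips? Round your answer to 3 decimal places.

For each island, P(seen in 50 trips) = 1 - (13/14)^50 = 0.9754.
By linearity of expectation, E[distinct seen] = 14·(1 - (13/14)^50) = 13.6557.

13.656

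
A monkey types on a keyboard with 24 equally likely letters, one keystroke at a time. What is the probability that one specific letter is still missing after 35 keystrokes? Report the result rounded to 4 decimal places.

0.2255

On each keystroke the fixed letter fails to appear with probability 23/24.
P(still missing after 35) = (23/24)^35 = 0.22547.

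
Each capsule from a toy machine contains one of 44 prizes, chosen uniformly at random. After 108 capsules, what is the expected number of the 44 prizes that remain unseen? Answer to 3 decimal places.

For each prize, P(unseen after 108) = (43/44)^108 = 0.0835.
By linearity of expectation, E[unseen] = 44·(43/44)^108 = 3.6741.

3.674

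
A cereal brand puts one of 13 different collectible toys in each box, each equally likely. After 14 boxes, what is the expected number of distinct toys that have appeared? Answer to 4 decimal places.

8.7609

For each toy, P(seen in 14 boxes) = 1 - (12/13)^14 = 0.67392.
By linearity of expectation, E[distinct seen] = 13·(1 - (12/13)^14) = 8.76090.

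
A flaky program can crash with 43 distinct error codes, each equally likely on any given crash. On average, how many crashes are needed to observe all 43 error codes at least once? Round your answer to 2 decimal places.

After k distinct error codes have appeared, the next crash gives a new one with probability (43-k)/43, so the expected wait for the (k+1)-th is 43/(43-k).
E[T] = 43/43 + 43/42 + 43/41 + ... + 43/2 + 43/1 = 43·H_{43}.
H_{43} = 4.350, so E[T] = 187.050.

187.05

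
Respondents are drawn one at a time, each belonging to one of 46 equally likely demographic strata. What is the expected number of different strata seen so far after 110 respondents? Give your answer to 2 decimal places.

41.90

For each stratum, P(seen in 110 respondents) = 1 - (45/46)^110 = 0.911.
By linearity of expectation, E[distinct seen] = 46·(1 - (45/46)^110) = 41.900.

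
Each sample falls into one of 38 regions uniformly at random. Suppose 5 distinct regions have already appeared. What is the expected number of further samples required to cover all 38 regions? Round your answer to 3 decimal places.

With k distinct regions already seen, the next new one takes an expected 38/(38-k) samples.
Sum over k = 5,...,37: E = 38/33 + 38/32 + 38/31 + ... + 38/2 + 38/1 = 155.3743.

155.374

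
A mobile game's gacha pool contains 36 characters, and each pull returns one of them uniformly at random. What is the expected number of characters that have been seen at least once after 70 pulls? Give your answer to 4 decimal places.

30.9894

For each character, P(seen in 70 pulls) = 1 - (35/36)^70 = 0.86082.
By linearity of expectation, E[distinct seen] = 36·(1 - (35/36)^70) = 30.98939.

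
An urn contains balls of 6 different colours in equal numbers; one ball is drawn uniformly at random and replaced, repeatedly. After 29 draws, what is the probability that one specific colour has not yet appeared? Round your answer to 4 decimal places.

0.0051

Each draw misses the fixed colour with probability (6-1)/6 = 5/6, independently.
P(still missing after 29) = (5/6)^29 = 0.00506.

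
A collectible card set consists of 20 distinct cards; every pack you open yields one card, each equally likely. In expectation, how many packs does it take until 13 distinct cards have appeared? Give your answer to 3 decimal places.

20.098

With k distinct cards already seen, the next new one arrives after an expected 20/(20-k) packs.
Sum over k = 0,...,12: E = 20/20 + 20/19 + 20/18 + ... + 20/9 + 20/8 = 20.0977.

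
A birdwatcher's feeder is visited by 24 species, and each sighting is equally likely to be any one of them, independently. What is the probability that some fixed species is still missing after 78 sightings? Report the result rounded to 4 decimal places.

0.0362

On each sighting the fixed species fails to appear with probability 23/24.
P(still missing after 78) = (23/24)^78 = 0.03617.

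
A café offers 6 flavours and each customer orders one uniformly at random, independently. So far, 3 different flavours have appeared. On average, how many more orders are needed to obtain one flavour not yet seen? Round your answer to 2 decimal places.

2.00

The number of orders until the next new flavour is geometric with success probability 3/6, so its mean is 6/3.
E = 6/3 = 2.000.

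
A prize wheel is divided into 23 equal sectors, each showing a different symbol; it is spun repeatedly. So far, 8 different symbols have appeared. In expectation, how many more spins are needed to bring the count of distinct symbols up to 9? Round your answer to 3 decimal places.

The wait to go from k to k+1 distinct symbols is geometric with mean 23/(23-k).
Only the k = 8 term is needed: E = 23/15 = 1.5333.

1.533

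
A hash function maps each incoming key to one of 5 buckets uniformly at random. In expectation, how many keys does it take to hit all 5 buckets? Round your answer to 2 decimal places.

11.42

After k distinct buckets have appeared, the next key gives a new one with probability (5-k)/5, so the expected wait for the (k+1)-th is 5/(5-k).
E[T] = 5/5 + 5/4 + 5/3 + 5/2 + 5/1 = 5·H_{5}.
H_{5} = 2.283, so E[T] = 11.417.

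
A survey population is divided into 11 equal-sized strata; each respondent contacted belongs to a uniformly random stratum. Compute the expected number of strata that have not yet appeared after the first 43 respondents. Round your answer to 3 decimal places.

For each stratum, P(unseen after 43) = (10/11)^43 = 0.0166.
By linearity of expectation, E[unseen] = 11·(10/11)^43 = 0.1826.

0.183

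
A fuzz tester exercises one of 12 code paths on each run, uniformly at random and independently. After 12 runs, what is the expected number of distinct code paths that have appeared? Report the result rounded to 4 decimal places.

For each code path, P(seen in 12 runs) = 1 - (11/12)^12 = 0.64800.
By linearity of expectation, E[distinct seen] = 12·(1 - (11/12)^12) = 7.77605.

7.7761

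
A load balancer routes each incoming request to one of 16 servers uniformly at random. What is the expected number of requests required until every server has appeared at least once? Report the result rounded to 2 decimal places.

54.09

The wait to go from k to k+1 distinct servers is geometric with mean 16/(16-k).
E[T] = 16/16 + 16/15 + 16/14 + ... + 16/2 + 16/1 = 16·H_{16}.
H_{16} = 3.381, so E[T] = 54.092.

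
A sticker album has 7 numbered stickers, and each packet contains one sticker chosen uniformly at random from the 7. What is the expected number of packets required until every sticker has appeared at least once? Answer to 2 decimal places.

18.15

After k distinct stickers have appeared, the next packet gives a new one with probability (7-k)/7, so the expected wait for the (k+1)-th is 7/(7-k).
E[T] = 7/7 + 7/6 + 7/5 + ... + 7/2 + 7/1 = 7·H_{7}.
H_{7} = 2.593, so E[T] = 18.150.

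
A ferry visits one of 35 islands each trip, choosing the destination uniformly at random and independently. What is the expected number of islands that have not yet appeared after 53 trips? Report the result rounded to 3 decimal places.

7.531

For each island, P(unseen after 53) = (34/35)^53 = 0.2152.
By linearity of expectation, E[unseen] = 35·(34/35)^53 = 7.5309.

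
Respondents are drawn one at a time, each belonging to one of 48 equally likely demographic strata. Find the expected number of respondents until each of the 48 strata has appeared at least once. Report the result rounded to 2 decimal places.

214.02

After k distinct strata have appeared, the next respondent gives a new one with probability (48-k)/48, so the expected wait for the (k+1)-th is 48/(48-k).
E[T] = 48/48 + 48/47 + 48/46 + ... + 48/2 + 48/1 = 48·H_{48}.
H_{48} = 4.459, so E[T] = 214.022.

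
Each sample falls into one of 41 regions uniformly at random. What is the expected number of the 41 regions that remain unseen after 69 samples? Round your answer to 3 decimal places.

7.462

For each region, P(unseen after 69) = (40/41)^69 = 0.1820.
By linearity of expectation, E[unseen] = 41·(40/41)^69 = 7.4617.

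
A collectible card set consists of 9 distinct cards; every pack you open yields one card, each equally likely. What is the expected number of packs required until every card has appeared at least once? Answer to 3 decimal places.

25.461

The wait to go from k to k+1 distinct cards is geometric with mean 9/(9-k).
E[T] = 9/9 + 9/8 + 9/7 + ... + 9/2 + 9/1 = 9·H_{9}.
H_{9} = 2.8290, so E[T] = 25.4607.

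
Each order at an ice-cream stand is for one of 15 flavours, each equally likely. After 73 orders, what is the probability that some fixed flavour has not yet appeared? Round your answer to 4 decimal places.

Each order misses the fixed flavour with probability (15-1)/15 = 14/15, independently.
P(still missing after 73) = (14/15)^73 = 0.00650.

0.0065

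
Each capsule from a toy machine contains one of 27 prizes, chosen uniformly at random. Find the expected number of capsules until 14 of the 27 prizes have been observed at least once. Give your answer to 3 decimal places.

With k distinct prizes already seen, the next new one arrives after an expected 27/(27-k) capsules.
Sum over k = 0,...,13: E = 27/27 + 27/26 + 27/25 + ... + 27/15 + 27/14 = 19.2057.

19.206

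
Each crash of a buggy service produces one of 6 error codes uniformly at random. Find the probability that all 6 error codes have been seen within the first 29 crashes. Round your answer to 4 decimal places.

Let A_i be the event that error code i is missing after 29 crashes. By inclusion–exclusion on the A_i,
P(all seen) = Σ_{j=0}^{6} (-1)^j C(6,j)((6-j)/6)^29
= 1.00000 - 0.03033 + 0.00012 - 0.00000 + 0.00000 - 0.00000 + 0.00000
= 0.96979.

0.9698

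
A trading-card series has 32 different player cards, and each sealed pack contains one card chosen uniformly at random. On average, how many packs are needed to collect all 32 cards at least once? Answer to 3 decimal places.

129.872

After k distinct cards have appeared, the next pack gives a new one with probability (32-k)/32, so the expected wait for the (k+1)-th is 32/(32-k).
E[T] = 32/32 + 32/31 + 32/30 + ... + 32/2 + 32/1 = 32·H_{32}.
H_{32} = 4.0585, so E[T] = 129.8718.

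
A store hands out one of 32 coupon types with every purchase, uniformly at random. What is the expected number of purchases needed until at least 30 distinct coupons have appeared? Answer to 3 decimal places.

81.872

With k distinct coupons already seen, the next new one arrives after an expected 32/(32-k) purchases.
Sum over k = 0,...,29: E = 32/32 + 32/31 + 32/30 + ... + 32/4 + 32/3 = 81.8718.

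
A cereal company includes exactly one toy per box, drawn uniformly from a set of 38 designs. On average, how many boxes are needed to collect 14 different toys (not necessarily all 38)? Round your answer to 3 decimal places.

17.174

Going from k to k+1 distinct takes a geometric number of boxes with mean 38/(38-k).
Sum over k = 0,...,13: E = 38/38 + 38/37 + 38/36 + ... + 38/26 + 38/25 = 17.1739.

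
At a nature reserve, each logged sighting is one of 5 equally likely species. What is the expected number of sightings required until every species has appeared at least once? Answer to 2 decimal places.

11.42

Split into phases: going from k distinct to k+1 distinct takes on average 5/(5-k) sightings.
E[T] = 5/5 + 5/4 + 5/3 + 5/2 + 5/1 = 5·H_{5}.
H_{5} = 2.283, so E[T] = 11.417.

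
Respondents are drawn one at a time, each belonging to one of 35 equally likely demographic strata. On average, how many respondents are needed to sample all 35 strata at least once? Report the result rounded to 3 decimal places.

Split into phases: going from k distinct to k+1 distinct takes on average 35/(35-k) respondents.
E[T] = 35/35 + 35/34 + 35/33 + ... + 35/2 + 35/1 = 35·H_{35}.
H_{35} = 4.1468, so E[T] = 145.1373.

145.137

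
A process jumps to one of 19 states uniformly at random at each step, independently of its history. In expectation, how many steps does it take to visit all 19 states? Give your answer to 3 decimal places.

67.407

Split into phases: going from k distinct to k+1 distinct takes on average 19/(19-k) steps.
E[T] = 19/19 + 19/18 + 19/17 + ... + 19/2 + 19/1 = 19·H_{19}.
H_{19} = 3.5477, so E[T] = 67.4071.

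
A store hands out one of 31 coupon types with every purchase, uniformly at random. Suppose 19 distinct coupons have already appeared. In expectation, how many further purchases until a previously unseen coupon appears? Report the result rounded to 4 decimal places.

The number of purchases until the next new coupon is geometric with success probability 12/31, so its mean is 31/12.
E = 31/12 = 2.58333.

2.5833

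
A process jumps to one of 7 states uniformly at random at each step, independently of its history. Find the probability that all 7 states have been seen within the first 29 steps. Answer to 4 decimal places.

By inclusion–exclusion over which states are missing,
P(all seen) = Σ_{j=0}^{7} (-1)^j C(7,j)((7-j)/7)^29
= 1.00000 - 0.08010 + 0.00121 - 0.00000 + 0.00000 - 0.00000 + 0.00000 - 0.00000
= 0.92111.

0.9211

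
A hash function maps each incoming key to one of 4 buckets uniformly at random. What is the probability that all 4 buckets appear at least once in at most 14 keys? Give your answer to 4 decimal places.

0.9291

Let A_i be the event that bucket i is missing after 14 keys. By inclusion–exclusion on the A_i,
P(all seen) = Σ_{j=0}^{4} (-1)^j C(4,j)((4-j)/4)^14
= 1.00000 - 0.07127 + 0.00037 - 0.00000 + 0.00000
= 0.92909.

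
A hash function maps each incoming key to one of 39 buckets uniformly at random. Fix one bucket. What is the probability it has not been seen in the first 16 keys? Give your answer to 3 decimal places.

0.660

On each key the fixed bucket fails to appear with probability 38/39.
P(still missing after 16) = (38/39)^16 = 0.6599.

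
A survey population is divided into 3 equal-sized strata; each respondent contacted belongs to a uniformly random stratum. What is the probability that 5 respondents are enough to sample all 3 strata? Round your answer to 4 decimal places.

By inclusion–exclusion over which strata are missing,
P(all seen) = Σ_{j=0}^{3} (-1)^j C(3,j)((3-j)/3)^5
= 1.00000 - 0.39506 + 0.01235 - 0.00000
= 0.61728.

0.6173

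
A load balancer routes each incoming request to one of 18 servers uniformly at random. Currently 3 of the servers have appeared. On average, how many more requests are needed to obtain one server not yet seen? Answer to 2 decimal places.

The number of requests until the next new server is geometric with success probability 15/18, so its mean is 18/15.
E = 18/15 = 1.200.

1.20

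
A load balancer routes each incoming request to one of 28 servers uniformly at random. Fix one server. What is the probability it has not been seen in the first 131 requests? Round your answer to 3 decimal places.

On each request the fixed server fails to appear with probability 27/28.
P(still missing after 131) = (27/28)^131 = 0.0085.

0.009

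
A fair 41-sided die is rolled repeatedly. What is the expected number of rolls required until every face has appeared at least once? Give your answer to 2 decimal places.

176.42

The wait to go from k to k+1 distinct faces is geometric with mean 41/(41-k).
E[T] = 41/41 + 41/40 + 41/39 + ... + 41/2 + 41/1 = 41·H_{41}.
H_{41} = 4.303, so E[T] = 176.420.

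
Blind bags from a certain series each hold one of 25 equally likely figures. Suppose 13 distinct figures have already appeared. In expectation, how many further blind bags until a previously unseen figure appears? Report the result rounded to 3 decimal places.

2.083

Each blind bag yields a new figure with probability (25-13)/25 = 12/25, so the wait is geometric with mean 25/12.
E = 25/12 = 2.0833.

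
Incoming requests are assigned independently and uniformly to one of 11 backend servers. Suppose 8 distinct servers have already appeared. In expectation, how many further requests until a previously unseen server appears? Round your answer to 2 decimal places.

3.67

The number of requests until the next new server is geometric with success probability 3/11, so its mean is 11/3.
E = 11/3 = 3.667.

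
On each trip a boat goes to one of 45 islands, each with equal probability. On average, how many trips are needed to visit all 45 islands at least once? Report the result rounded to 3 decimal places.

Split into phases: going from k distinct to k+1 distinct takes on average 45/(45-k) trips.
E[T] = 45/45 + 45/44 + 45/43 + ... + 45/2 + 45/1 = 45·H_{45}.
H_{45} = 4.3949, so E[T] = 197.7727.

197.773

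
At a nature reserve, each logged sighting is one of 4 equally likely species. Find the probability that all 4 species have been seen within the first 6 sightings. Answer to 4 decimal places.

0.3809

By inclusion–exclusion over which species are missing,
P(all seen) = Σ_{j=0}^{4} (-1)^j C(4,j)((4-j)/4)^6
= 1.00000 - 0.71191 + 0.09375 - 0.00098 + 0.00000
= 0.38086.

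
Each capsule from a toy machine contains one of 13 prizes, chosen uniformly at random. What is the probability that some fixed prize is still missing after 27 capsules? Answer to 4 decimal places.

On each capsule the fixed prize fails to appear with probability 12/13.
P(still missing after 27) = (12/13)^27 = 0.11519.

0.1152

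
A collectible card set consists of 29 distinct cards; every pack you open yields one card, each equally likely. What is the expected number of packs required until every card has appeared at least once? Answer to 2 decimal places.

114.89

The wait to go from k to k+1 distinct cards is geometric with mean 29/(29-k).
E[T] = 29/29 + 29/28 + 29/27 + ... + 29/2 + 29/1 = 29·H_{29}.
H_{29} = 3.962, so E[T] = 114.888.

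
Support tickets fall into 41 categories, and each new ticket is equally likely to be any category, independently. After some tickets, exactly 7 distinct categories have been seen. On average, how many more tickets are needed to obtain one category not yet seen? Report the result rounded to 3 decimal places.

Each ticket yields a new category with probability (41-7)/41 = 34/41, so the wait is geometric with mean 41/34.
E = 41/34 = 1.2059.

1.206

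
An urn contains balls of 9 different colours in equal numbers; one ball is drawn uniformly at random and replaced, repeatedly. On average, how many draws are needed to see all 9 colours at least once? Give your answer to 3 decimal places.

25.461

The wait to go from k to k+1 distinct colours is geometric with mean 9/(9-k).
E[T] = 9/9 + 9/8 + 9/7 + ... + 9/2 + 9/1 = 9·H_{9}.
H_{9} = 2.8290, so E[T] = 25.4607.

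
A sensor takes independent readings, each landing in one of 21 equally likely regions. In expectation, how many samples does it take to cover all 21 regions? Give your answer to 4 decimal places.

The wait to go from k to k+1 distinct regions is geometric with mean 21/(21-k).
E[T] = 21/21 + 21/20 + 21/19 + ... + 21/2 + 21/1 = 21·H_{21}.
H_{21} = 3.64536, so E[T] = 76.55253.

76.5525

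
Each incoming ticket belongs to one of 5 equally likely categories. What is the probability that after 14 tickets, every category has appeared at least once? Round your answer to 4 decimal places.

By inclusion–exclusion over which categories are missing,
P(all seen) = Σ_{j=0}^{5} (-1)^j C(5,j)((5-j)/5)^14
= 1.00000 - 0.21990 + 0.00784 - 0.00003 + 0.00000 - 0.00000
= 0.78791.

0.7879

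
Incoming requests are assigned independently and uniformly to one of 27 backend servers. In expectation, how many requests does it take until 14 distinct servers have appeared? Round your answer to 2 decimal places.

19.21

With k distinct servers already seen, the next new one arrives after an expected 27/(27-k) requests.
Sum over k = 0,...,13: E = 27/27 + 27/26 + 27/25 + ... + 27/15 + 27/14 = 19.206.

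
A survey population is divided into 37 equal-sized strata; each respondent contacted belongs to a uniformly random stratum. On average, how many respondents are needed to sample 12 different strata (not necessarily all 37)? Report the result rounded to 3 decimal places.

With k distinct strata already seen, the next new one arrives after an expected 37/(37-k) respondents.
Sum over k = 0,...,11: E = 37/37 + 37/36 + 37/35 + ... + 37/27 + 37/26 = 14.2682.

14.268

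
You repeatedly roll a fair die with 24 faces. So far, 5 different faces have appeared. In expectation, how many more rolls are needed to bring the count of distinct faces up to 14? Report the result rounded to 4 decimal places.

14.8505

The wait to go from k to k+1 distinct faces is geometric with mean 24/(24-k).
Sum over k = 5,...,13: E = 24/19 + 24/18 + 24/17 + ... + 24/12 + 24/11 = 14.85051.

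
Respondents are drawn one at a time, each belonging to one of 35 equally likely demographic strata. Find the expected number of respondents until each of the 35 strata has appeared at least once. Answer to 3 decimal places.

The wait to go from k to k+1 distinct strata is geometric with mean 35/(35-k).
E[T] = 35/35 + 35/34 + 35/33 + ... + 35/2 + 35/1 = 35·H_{35}.
H_{35} = 4.1468, so E[T] = 145.1373.

145.137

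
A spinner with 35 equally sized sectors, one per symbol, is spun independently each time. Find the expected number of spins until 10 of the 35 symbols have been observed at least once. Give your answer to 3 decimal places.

With k distinct symbols already seen, the next new one arrives after an expected 35/(35-k) spins.
Sum over k = 0,...,9: E = 35/35 + 35/34 + 35/33 + ... + 35/27 + 35/26 = 11.5788.

11.579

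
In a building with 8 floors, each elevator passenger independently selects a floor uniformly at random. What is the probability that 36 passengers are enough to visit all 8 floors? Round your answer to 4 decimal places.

By inclusion–exclusion over which floors are missing,
P(all seen) = Σ_{j=0}^{8} (-1)^j C(8,j)((8-j)/8)^36
= 1.00000 - 0.06537 + 0.00089 - 0.00000 + 0.00000 - 0.00000 + 0.00000 - 0.00000 + 0.00000
= 0.93552.

0.9355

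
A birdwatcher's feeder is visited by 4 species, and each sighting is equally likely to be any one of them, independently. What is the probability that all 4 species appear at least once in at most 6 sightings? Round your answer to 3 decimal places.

By inclusion–exclusion over which species are missing,
P(all seen) = Σ_{j=0}^{4} (-1)^j C(4,j)((4-j)/4)^6
= 1.0000 - 0.7119 + 0.0938 - 0.0010 + 0.0000
= 0.3809.

0.381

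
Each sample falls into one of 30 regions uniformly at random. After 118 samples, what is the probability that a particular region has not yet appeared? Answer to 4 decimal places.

Each sample misses the fixed region with probability (30-1)/30 = 29/30, independently.
P(still missing after 118) = (29/30)^118 = 0.01831.

0.0183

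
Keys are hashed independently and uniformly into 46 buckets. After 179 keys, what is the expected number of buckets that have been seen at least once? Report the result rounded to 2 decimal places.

For each bucket, P(seen in 179 keys) = 1 - (45/46)^179 = 0.980.
By linearity of expectation, E[distinct seen] = 46·(1 - (45/46)^179) = 45.100.

45.10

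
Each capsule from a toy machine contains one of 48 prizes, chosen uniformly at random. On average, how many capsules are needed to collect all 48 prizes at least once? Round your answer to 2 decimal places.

214.02

Split into phases: going from k distinct to k+1 distinct takes on average 48/(48-k) capsules.
E[T] = 48/48 + 48/47 + 48/46 + ... + 48/2 + 48/1 = 48·H_{48}.
H_{48} = 4.459, so E[T] = 214.022.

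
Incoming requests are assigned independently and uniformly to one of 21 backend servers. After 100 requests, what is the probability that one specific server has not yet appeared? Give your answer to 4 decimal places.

On each request the fixed server fails to appear with probability 20/21.
P(still missing after 100) = (20/21)^100 = 0.00760.

0.0076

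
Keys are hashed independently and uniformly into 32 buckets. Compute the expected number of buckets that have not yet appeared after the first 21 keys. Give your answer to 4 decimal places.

16.4284

For each bucket, P(unseen after 21) = (31/32)^21 = 0.51339.
By linearity of expectation, E[unseen] = 32·(31/32)^21 = 16.42843.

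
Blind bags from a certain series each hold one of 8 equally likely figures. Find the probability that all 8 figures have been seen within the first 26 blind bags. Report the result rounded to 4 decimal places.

Let A_i be the event that figure i is missing after 26 blind bags. By inclusion–exclusion on the A_i,
P(all seen) = Σ_{j=0}^{8} (-1)^j C(8,j)((8-j)/8)^26
= 1.00000 - 0.24848 + 0.01580 - 0.00028 + 0.00000 - 0.00000 + 0.00000 - 0.00000 + 0.00000
= 0.76704.

0.7670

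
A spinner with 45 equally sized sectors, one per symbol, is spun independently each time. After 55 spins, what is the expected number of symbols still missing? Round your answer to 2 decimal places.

For each symbol, P(unseen after 55) = (44/45)^55 = 0.291.
By linearity of expectation, E[unseen] = 45·(44/45)^55 = 13.074.

13.07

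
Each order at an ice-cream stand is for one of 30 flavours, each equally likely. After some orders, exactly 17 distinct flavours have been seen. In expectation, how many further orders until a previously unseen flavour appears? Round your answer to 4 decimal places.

2.3077

The number of orders until the next new flavour is geometric with success probability 13/30, so its mean is 30/13.
E = 30/13 = 2.30769.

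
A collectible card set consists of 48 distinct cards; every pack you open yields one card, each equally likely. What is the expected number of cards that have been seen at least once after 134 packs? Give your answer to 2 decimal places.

For each card, P(seen in 134 packs) = 1 - (47/48)^134 = 0.940.
By linearity of expectation, E[distinct seen] = 48·(1 - (47/48)^134) = 45.142.

45.14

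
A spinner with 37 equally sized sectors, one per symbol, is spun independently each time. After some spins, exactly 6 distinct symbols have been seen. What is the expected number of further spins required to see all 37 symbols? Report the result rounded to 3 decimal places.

The wait to go from k to k+1 distinct symbols is geometric with mean 37/(37-k).
Sum over k = 6,...,36: E = 37/31 + 37/30 + 37/29 + ... + 37/2 + 37/1 = 149.0081.

149.008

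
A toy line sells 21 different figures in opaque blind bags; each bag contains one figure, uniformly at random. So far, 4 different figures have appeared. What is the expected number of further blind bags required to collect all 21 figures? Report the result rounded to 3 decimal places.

From k distinct to k+1 distinct takes on average 21/(21-k) blind bags.
Sum over k = 4,...,20: E = 21/17 + 21/16 + 21/15 + ... + 21/2 + 21/1 = 72.2306.

72.231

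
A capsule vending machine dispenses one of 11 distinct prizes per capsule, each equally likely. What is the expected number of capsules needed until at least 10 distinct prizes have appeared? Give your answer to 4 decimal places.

Going from k to k+1 distinct takes a geometric number of capsules with mean 11/(11-k).
Sum over k = 0,...,9: E = 11/11 + 11/10 + 11/9 + ... + 11/3 + 11/2 = 22.21865.

22.2187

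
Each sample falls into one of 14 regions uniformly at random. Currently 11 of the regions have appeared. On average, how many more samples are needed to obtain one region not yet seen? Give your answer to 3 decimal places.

The number of samples until the next new region is geometric with success probability 3/14, so its mean is 14/3.
E = 14/3 = 4.6667.

4.667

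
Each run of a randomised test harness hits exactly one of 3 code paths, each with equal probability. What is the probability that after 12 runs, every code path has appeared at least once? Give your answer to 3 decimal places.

Let A_i be the event that code path i is missing after 12 runs. By inclusion–exclusion on the A_i,
P(all seen) = Σ_{j=0}^{3} (-1)^j C(3,j)((3-j)/3)^12
= 1.0000 - 0.0231 + 0.0000 - 0.0000
= 0.9769.

0.977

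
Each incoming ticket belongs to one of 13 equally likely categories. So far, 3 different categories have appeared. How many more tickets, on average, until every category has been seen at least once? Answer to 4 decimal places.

From k distinct to k+1 distinct takes on average 13/(13-k) tickets.
Sum over k = 3,...,12: E = 13/10 + 13/9 + 13/8 + ... + 13/2 + 13/1 = 38.07659.

38.0766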